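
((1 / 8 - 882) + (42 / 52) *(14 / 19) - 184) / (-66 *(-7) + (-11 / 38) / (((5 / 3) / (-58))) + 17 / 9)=-94724685 / 42144752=-2.25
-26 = -26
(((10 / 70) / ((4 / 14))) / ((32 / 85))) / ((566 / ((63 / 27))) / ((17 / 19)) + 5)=10115 / 2102848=0.00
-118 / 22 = -59 / 11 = -5.36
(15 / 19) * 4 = 60 / 19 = 3.16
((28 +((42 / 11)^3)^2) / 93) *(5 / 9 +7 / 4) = 114926685629 / 1482796557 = 77.51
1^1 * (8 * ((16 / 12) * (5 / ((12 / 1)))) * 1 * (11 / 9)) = 5.43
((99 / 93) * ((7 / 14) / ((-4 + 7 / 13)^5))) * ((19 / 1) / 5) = -77600237 / 19067906250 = -0.00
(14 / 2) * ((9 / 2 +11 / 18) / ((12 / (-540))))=-1610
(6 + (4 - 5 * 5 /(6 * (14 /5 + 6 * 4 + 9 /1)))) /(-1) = -10615 /1074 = -9.88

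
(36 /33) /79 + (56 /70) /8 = 0.11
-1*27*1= -27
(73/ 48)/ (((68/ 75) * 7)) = 1825/ 7616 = 0.24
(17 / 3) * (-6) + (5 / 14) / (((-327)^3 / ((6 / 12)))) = -33287425421 / 979041924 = -34.00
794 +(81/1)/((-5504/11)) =4369285/5504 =793.84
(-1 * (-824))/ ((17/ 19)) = 15656/ 17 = 920.94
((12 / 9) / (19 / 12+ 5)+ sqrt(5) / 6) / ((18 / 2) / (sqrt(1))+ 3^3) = 4 / 711+ sqrt(5) / 216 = 0.02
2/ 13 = 0.15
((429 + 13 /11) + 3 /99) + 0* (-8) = 14197 /33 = 430.21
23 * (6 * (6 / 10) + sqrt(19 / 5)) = 23 * sqrt(95) / 5 + 414 / 5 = 127.64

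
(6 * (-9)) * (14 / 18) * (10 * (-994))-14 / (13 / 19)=417459.54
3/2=1.50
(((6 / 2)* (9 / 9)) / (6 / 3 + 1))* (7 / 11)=7 / 11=0.64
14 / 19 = 0.74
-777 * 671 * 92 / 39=-15988588 / 13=-1229891.38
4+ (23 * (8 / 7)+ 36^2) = 9284 / 7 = 1326.29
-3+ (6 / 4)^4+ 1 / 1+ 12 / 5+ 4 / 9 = 4253 / 720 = 5.91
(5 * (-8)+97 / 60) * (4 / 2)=-2303 / 30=-76.77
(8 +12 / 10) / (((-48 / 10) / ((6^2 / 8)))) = -69 / 8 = -8.62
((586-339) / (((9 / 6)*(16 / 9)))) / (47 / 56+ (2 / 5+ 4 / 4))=455 / 11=41.36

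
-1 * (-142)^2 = -20164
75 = 75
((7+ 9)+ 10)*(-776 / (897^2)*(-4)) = 6208 / 61893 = 0.10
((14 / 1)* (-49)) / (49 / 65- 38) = 44590 / 2421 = 18.42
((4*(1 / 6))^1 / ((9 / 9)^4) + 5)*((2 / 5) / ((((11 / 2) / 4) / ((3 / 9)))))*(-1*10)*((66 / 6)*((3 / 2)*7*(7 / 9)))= -13328 / 27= -493.63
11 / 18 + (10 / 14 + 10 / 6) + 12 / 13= 6413 / 1638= 3.92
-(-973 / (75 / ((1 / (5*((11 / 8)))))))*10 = 15568 / 825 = 18.87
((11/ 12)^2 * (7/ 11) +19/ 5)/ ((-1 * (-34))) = 3121/ 24480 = 0.13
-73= -73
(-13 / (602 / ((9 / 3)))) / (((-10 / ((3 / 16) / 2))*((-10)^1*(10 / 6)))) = -351 / 9632000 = -0.00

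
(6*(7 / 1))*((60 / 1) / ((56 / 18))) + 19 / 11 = 811.73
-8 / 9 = -0.89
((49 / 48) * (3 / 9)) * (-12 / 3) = -49 / 36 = -1.36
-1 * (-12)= 12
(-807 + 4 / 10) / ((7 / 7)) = -4033 / 5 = -806.60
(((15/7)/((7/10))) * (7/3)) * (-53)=-378.57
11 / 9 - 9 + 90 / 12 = -5 / 18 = -0.28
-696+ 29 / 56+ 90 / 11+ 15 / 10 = -422453 / 616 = -685.80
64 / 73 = 0.88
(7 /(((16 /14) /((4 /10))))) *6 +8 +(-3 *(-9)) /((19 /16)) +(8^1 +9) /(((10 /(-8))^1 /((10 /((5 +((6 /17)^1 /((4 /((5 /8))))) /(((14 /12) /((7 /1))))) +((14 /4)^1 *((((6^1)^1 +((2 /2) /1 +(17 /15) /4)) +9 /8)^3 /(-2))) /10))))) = 1031601139982383 /22035820712690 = 46.81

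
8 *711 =5688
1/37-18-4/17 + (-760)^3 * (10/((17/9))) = -1461790091453/629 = -2323990606.44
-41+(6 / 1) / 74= -1514 / 37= -40.92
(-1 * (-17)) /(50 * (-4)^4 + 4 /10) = 85 /64002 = 0.00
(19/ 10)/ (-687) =-19/ 6870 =-0.00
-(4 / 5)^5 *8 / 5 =-8192 / 15625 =-0.52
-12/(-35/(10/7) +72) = -24/95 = -0.25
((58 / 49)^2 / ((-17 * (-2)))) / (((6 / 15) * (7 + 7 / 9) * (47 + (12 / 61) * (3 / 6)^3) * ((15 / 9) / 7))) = 1385127 / 1170835645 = 0.00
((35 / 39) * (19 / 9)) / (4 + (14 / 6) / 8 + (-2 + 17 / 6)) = 5320 / 14391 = 0.37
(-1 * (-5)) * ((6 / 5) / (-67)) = -6 / 67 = -0.09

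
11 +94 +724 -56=773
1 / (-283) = -1 / 283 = -0.00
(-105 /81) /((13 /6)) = -70 /117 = -0.60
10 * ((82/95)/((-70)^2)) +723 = 16827866/23275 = 723.00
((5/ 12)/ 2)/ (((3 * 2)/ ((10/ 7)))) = 25/ 504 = 0.05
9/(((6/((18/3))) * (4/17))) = 153/4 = 38.25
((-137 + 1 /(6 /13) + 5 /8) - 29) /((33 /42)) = -27419 /132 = -207.72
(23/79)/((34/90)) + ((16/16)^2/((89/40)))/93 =0.78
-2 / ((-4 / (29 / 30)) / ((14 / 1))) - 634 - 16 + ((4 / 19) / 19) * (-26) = -6969337 / 10830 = -643.52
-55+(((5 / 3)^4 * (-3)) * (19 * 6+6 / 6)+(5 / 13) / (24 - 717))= -73433375 / 27027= -2717.04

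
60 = 60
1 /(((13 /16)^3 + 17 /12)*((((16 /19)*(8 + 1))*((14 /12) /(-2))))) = -19456 /167993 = -0.12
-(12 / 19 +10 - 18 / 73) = -14404 / 1387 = -10.39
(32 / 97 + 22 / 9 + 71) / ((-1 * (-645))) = 12881 / 112617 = 0.11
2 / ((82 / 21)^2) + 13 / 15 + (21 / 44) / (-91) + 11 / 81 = 1.13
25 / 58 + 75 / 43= 2.18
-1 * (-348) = 348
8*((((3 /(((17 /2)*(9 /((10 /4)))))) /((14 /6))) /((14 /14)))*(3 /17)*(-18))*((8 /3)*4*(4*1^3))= -92160 /2023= -45.56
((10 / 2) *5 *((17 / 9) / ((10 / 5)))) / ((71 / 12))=850 / 213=3.99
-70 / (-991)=70 / 991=0.07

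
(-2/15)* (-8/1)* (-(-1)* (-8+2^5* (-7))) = -3712/15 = -247.47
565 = 565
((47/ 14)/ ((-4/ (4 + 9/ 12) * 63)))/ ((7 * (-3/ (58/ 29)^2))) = 893/ 74088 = 0.01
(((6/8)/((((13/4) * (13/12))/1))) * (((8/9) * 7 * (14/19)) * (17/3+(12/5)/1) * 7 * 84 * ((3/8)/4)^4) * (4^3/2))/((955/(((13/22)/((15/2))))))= 713097/754832000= 0.00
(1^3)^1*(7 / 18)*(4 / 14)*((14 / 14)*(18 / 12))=1 / 6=0.17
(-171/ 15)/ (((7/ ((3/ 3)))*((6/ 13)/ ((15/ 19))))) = -39/ 14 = -2.79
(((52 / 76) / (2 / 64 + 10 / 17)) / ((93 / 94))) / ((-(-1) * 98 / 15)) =0.17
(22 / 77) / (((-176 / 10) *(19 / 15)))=-75 / 5852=-0.01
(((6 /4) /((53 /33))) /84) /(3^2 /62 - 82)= -1023 /7531300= -0.00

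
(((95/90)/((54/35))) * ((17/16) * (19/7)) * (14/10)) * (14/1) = 300713/7776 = 38.67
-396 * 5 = -1980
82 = 82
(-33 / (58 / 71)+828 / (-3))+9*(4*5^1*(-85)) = -905751 / 58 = -15616.40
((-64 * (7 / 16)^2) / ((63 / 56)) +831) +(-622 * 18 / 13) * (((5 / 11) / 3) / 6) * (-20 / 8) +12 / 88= 2251267 / 2574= 874.62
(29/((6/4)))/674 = 29/1011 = 0.03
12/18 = 2/3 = 0.67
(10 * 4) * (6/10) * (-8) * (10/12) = -160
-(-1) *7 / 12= 7 / 12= 0.58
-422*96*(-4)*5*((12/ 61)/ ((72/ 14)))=1890560/ 61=30992.79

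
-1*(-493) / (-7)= -493 / 7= -70.43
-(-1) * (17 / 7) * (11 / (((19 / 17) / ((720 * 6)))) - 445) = 13589545 / 133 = 102177.03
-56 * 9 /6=-84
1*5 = 5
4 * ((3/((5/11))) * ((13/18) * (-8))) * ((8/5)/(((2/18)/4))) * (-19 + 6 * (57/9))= -4173312/25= -166932.48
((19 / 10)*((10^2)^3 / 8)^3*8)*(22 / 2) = 326562500000000000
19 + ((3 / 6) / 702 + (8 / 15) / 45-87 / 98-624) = -605.88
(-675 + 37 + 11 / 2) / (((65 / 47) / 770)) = -4578035 / 13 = -352156.54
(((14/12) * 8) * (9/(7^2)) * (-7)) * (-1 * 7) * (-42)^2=148176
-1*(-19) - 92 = -73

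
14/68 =7/34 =0.21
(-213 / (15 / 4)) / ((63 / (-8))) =2272 / 315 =7.21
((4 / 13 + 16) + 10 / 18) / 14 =1973 / 1638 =1.20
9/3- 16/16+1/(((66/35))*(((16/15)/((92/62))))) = 14937/5456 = 2.74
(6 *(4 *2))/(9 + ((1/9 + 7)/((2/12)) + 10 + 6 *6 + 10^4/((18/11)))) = 432/55879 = 0.01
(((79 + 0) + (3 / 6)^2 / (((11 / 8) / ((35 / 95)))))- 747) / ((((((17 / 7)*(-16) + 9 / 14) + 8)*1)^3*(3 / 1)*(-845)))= -383056912 / 40100090421105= -0.00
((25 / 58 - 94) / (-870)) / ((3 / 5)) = 603 / 3364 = 0.18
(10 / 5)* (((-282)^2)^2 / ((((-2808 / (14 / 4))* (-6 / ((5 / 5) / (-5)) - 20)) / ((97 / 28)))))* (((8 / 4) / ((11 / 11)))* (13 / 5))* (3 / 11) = -4259961513 / 550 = -7745384.57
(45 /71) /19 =45 /1349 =0.03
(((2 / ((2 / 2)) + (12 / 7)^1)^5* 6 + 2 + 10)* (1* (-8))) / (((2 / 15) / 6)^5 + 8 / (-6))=105535236676500000 / 4135152245693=25521.49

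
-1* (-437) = 437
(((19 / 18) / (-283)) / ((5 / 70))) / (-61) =133 / 155367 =0.00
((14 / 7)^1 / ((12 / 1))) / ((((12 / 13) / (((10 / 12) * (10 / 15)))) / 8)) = 65 / 81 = 0.80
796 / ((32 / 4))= 199 / 2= 99.50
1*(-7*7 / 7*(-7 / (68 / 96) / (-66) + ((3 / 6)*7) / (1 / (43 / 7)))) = -56679 / 374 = -151.55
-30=-30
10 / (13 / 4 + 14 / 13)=104 / 45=2.31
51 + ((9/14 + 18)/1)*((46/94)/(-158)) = 5296161/103964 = 50.94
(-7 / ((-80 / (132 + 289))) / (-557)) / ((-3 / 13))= 38311 / 133680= 0.29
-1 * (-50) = 50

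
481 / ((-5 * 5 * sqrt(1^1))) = -481 / 25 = -19.24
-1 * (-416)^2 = -173056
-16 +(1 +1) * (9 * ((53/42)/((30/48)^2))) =42.15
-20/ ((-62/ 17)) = 170/ 31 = 5.48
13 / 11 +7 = 90 / 11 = 8.18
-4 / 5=-0.80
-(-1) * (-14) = -14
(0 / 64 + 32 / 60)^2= 64 / 225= 0.28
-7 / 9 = -0.78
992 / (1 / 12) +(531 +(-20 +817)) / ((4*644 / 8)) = 1917208 / 161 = 11908.12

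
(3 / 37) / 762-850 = -7988299 / 9398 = -850.00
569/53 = 10.74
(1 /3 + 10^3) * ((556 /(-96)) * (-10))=2085695 /36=57935.97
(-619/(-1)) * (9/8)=5571/8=696.38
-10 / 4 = -2.50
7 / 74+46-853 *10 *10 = -6308789 / 74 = -85253.91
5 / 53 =0.09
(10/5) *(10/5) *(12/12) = 4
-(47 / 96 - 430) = 41233 / 96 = 429.51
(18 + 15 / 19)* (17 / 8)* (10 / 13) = 30345 / 988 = 30.71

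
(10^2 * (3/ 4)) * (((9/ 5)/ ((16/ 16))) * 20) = 2700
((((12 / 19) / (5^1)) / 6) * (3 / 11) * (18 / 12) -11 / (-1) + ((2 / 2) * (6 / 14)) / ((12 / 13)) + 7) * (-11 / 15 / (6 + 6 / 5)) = -540517 / 287280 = -1.88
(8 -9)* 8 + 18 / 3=-2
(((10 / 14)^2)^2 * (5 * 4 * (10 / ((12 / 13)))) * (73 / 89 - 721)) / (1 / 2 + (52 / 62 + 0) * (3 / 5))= -8072090000000 / 199371837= -40487.61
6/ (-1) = -6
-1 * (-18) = 18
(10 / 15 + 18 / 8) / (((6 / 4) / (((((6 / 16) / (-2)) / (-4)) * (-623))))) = -21805 / 384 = -56.78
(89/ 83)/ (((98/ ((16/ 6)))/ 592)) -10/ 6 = 190417/ 12201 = 15.61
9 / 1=9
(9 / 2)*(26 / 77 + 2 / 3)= 348 / 77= 4.52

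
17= 17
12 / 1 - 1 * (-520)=532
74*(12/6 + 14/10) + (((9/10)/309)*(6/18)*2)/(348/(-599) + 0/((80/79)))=45091153/179220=251.60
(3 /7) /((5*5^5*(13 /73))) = 219 /1421875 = 0.00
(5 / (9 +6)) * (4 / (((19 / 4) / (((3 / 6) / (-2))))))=-4 / 57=-0.07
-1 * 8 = -8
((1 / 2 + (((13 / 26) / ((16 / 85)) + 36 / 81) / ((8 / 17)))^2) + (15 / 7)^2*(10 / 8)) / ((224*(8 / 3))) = 12915723481 / 155373797376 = 0.08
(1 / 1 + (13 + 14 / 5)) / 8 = 21 / 10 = 2.10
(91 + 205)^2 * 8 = 700928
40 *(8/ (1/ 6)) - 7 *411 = -957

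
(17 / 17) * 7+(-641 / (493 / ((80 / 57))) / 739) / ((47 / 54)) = 2276485037 / 325344011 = 7.00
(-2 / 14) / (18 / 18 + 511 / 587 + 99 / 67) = -0.04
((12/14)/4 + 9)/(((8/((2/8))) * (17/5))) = 0.08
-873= -873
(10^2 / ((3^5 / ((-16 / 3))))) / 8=-0.27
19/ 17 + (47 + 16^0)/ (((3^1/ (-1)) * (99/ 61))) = -14711/ 1683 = -8.74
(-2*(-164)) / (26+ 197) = 328 / 223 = 1.47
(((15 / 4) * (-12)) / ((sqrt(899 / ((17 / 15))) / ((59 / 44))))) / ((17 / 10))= -1.26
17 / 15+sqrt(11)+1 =32 / 15+sqrt(11) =5.45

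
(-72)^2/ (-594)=-96/ 11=-8.73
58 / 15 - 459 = -6827 / 15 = -455.13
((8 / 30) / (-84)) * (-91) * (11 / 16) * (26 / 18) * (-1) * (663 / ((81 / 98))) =-20131111 / 87480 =-230.12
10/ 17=0.59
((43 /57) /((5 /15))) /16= 43 /304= 0.14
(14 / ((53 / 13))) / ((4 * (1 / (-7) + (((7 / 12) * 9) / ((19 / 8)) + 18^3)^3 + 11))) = 4369183 / 1010673777086006104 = 0.00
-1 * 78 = -78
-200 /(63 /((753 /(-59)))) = 40.52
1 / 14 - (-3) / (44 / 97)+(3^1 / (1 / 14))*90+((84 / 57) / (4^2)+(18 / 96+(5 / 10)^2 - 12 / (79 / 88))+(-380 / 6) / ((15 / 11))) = 62035498423 / 16643088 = 3727.40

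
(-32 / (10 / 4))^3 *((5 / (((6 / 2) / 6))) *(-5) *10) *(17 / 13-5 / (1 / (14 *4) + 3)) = -61865984 / 169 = -366070.91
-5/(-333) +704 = 234437/333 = 704.02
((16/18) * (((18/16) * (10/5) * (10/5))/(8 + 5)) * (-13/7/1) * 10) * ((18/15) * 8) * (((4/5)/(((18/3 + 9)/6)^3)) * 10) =-24576/875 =-28.09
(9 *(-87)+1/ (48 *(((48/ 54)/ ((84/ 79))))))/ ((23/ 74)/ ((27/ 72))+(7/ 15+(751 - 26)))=-1098545355/ 1019021632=-1.08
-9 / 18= -1 / 2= -0.50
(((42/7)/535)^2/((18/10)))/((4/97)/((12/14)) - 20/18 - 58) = -1746/1475833345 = -0.00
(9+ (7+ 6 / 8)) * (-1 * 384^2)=-2469888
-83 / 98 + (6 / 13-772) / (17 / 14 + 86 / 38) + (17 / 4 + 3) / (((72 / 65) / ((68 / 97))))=-179525801291 / 823029480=-218.13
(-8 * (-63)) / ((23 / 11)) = 5544 / 23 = 241.04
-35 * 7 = -245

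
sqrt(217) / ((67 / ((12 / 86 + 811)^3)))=42431860533439 *sqrt(217) / 5326969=117338835.11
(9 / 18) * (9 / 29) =9 / 58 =0.16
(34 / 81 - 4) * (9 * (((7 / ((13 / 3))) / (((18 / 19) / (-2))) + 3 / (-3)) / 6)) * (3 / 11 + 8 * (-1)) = -2119900 / 11583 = -183.02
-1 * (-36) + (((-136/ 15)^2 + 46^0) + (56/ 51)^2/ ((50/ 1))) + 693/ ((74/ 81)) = 1407919421/ 1603950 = 877.78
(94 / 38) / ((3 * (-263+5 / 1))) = -47 / 14706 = -0.00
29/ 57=0.51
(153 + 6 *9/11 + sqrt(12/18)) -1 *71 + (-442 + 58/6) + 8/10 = -56863/165 + sqrt(6)/3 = -343.81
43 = 43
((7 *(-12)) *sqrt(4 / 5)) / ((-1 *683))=168 *sqrt(5) / 3415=0.11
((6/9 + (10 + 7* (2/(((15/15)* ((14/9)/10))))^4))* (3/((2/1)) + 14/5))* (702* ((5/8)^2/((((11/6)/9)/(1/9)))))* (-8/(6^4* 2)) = -34385657995/90552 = -379733.83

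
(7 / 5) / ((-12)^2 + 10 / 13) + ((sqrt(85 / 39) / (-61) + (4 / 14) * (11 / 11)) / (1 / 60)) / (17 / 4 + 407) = 1112933 / 21671230 - 16 * sqrt(3315) / 260897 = 0.05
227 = 227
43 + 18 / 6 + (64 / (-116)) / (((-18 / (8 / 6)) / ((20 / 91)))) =3278278 / 71253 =46.01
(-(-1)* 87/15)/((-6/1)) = -29/30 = -0.97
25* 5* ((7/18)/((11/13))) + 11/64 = 365089/6336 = 57.62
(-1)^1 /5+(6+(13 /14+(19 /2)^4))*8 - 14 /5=912981 /14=65212.93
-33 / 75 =-11 / 25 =-0.44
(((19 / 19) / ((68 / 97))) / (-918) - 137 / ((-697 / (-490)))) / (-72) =246505337 / 184275648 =1.34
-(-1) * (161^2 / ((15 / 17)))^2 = 194178591649 / 225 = 863015962.88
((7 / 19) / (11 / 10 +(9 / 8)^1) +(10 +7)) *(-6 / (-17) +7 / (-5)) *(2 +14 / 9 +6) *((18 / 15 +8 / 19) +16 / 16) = -450.15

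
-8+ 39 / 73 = -545 / 73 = -7.47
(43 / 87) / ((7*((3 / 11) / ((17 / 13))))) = 8041 / 23751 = 0.34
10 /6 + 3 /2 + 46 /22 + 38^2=95651 /66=1449.26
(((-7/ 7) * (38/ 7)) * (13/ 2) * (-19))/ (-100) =-4693/ 700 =-6.70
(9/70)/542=9/37940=0.00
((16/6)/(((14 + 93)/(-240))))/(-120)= 16/321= 0.05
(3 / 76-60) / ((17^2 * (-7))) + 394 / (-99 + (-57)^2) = 5352233 / 34593300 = 0.15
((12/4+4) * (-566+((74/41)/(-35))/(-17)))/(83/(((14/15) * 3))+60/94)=-9085332368/69438625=-130.84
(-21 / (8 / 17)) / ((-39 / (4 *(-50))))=-228.85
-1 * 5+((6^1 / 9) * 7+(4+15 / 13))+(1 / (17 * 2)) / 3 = 2135 / 442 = 4.83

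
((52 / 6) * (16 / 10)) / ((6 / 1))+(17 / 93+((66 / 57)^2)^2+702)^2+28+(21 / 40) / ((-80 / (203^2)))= 232838746244343111837259 / 470050677573148800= 495348.18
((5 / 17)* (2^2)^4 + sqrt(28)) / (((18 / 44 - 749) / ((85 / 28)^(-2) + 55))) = -2242431488 / 404560985 - 17518996* sqrt(7) / 118988525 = -5.93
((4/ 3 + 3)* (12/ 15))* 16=832/ 15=55.47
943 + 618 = 1561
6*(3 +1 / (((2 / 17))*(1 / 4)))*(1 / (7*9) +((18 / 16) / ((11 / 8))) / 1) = 42772 / 231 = 185.16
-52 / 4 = -13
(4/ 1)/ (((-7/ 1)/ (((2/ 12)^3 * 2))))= -1/ 189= -0.01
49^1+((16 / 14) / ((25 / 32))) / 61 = 523331 / 10675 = 49.02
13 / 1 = 13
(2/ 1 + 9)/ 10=11/ 10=1.10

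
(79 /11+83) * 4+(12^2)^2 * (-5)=-1136512 /11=-103319.27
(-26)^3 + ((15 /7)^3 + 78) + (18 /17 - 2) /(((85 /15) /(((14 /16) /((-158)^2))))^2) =-17488.16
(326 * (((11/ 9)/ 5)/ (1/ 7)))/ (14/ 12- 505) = -1.11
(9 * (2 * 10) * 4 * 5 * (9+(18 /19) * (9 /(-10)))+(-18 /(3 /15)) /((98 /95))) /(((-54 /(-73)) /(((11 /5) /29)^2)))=5344062163 /23489130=227.51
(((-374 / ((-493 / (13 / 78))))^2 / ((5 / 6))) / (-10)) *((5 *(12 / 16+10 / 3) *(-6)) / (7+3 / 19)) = 112651 / 3431280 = 0.03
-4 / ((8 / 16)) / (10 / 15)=-12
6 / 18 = 1 / 3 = 0.33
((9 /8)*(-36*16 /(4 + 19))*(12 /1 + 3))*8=-77760 /23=-3380.87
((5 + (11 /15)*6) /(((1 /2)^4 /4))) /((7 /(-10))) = -6016 /7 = -859.43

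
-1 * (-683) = 683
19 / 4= 4.75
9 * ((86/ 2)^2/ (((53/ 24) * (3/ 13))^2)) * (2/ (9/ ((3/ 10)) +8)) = 179989056/ 53371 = 3372.41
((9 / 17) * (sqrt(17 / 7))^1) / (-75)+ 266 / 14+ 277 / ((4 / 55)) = 15311 / 4 - 3 * sqrt(119) / 2975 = 3827.74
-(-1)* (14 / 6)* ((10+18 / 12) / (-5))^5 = -150.18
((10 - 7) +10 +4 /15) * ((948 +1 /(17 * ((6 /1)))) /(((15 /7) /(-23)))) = -3098075183 /22950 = -134992.38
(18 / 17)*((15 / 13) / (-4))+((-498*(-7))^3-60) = 18724249396497 / 442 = 42362555195.69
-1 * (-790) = 790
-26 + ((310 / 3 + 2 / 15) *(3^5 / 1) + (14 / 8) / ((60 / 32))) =75352 / 3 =25117.33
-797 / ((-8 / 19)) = 15143 / 8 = 1892.88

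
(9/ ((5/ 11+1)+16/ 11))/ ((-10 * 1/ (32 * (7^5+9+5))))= -1665279/ 10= -166527.90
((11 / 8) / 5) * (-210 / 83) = -231 / 332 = -0.70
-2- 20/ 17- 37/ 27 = -2087/ 459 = -4.55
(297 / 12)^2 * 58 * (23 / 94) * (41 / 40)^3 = 450554978907 / 48128000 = 9361.60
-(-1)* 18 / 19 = 18 / 19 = 0.95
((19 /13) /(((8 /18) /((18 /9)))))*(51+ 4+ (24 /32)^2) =365.43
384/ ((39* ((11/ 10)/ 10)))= 12800/ 143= 89.51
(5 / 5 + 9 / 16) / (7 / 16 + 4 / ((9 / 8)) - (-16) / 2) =225 / 1727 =0.13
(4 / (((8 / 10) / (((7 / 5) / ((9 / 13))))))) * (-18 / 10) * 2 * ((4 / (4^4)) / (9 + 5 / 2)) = -91 / 1840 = -0.05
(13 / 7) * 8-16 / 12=284 / 21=13.52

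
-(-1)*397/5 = 397/5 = 79.40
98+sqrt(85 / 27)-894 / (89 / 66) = -563.19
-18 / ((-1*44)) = 9 / 22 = 0.41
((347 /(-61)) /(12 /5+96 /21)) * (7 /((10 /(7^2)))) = -833147 /29768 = -27.99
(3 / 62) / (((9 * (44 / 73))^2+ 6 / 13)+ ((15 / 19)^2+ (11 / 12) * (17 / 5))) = 2250809730 / 1564282569829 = 0.00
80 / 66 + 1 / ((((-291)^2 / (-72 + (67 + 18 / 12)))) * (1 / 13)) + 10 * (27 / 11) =47984899 / 1862982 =25.76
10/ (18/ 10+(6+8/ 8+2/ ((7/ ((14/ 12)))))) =150/ 137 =1.09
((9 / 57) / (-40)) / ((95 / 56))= -21 / 9025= -0.00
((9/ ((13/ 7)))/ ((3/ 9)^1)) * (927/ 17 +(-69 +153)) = 445095/ 221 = 2014.00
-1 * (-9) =9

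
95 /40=2.38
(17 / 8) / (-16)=-17 / 128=-0.13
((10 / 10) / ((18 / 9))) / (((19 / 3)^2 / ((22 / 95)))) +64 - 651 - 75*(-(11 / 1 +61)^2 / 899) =-4763932334 / 30831205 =-154.52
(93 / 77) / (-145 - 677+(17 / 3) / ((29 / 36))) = -899 / 606606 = -0.00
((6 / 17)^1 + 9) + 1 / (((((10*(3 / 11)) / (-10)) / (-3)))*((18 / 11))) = 4919 / 306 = 16.08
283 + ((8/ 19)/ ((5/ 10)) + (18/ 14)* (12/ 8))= 76015/ 266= 285.77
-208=-208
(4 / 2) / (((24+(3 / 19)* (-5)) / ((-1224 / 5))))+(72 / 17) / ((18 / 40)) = -48656 / 4165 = -11.68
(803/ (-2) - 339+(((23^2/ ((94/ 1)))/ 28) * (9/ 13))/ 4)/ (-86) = 101343031/ 11770304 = 8.61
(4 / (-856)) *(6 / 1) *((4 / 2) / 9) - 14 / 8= -2255 / 1284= -1.76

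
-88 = -88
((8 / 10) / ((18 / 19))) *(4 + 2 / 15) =3.49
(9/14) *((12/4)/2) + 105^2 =308727/28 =11025.96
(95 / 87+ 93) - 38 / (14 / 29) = 9365 / 609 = 15.38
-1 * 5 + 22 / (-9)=-67 / 9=-7.44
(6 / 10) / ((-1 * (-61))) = 3 / 305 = 0.01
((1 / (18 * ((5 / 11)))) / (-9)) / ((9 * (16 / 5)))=-0.00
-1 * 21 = -21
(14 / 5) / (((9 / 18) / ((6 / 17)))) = 1.98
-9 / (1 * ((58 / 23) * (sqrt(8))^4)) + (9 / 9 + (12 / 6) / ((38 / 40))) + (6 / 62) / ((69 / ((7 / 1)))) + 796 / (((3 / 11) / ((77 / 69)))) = 1475460121555 / 452578176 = 3260.12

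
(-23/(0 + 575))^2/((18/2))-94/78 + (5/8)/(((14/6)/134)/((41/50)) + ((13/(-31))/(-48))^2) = 28.12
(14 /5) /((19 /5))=0.74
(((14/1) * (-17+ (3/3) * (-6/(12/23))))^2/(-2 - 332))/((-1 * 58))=159201/19372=8.22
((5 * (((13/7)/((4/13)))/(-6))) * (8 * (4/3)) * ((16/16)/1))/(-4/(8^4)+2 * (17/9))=-3461120/243649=-14.21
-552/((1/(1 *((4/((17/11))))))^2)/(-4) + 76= 289132/289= 1000.46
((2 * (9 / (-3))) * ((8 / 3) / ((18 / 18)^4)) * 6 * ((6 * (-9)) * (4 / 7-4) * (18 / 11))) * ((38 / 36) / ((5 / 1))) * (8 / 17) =-18911232 / 6545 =-2889.42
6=6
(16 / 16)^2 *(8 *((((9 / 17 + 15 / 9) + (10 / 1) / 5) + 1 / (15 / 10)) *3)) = 116.71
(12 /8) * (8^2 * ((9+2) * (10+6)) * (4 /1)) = 67584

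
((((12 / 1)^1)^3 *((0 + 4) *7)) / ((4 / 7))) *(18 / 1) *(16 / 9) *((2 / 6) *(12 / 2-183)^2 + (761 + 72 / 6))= 30389796864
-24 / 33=-8 / 11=-0.73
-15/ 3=-5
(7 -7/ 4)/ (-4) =-21/ 16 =-1.31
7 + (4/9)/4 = 64/9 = 7.11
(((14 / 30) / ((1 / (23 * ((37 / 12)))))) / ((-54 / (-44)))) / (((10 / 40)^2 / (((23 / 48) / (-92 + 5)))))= -1507121 / 634230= -2.38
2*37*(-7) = -518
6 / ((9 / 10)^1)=20 / 3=6.67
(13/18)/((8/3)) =13/48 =0.27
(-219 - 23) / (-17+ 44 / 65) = 15730 / 1061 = 14.83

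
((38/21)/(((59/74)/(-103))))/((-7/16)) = 4634176/8673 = 534.32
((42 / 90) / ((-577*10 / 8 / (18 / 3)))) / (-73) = 56 / 1053025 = 0.00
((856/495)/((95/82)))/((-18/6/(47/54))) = -1649512/3809025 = -0.43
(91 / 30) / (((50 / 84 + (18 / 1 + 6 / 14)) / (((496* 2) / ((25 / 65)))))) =8214752 / 19975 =411.25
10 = 10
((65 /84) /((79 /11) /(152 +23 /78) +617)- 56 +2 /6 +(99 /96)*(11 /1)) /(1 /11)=-487.54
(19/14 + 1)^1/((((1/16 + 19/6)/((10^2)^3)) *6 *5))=5280000/217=24331.80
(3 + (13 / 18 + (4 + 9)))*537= 53879 / 6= 8979.83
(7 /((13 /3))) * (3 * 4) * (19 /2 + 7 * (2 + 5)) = 1134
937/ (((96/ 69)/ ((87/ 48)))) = 624979/ 512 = 1220.66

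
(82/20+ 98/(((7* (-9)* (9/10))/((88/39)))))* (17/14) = 107423/442260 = 0.24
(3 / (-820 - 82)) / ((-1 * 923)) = 3 / 832546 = 0.00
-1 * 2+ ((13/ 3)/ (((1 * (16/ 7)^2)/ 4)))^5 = 104359244100493/ 260919263232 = 399.97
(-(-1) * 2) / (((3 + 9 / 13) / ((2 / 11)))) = 13 / 132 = 0.10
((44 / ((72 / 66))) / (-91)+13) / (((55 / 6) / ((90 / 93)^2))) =1234080 / 961961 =1.28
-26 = -26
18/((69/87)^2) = 15138/529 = 28.62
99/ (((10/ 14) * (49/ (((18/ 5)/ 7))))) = 1782/ 1225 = 1.45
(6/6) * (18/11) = 18/11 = 1.64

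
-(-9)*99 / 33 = 27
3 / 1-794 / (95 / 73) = -57677 / 95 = -607.13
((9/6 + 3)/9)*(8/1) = 4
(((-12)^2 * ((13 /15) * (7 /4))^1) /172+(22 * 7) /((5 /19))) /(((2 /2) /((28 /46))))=1765274 /4945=356.98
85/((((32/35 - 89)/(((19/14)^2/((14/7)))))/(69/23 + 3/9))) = -767125/258972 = -2.96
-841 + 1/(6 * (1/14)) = -2516/3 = -838.67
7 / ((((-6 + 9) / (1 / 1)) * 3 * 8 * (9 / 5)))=35 / 648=0.05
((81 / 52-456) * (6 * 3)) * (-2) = 212679 / 13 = 16359.92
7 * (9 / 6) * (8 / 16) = 21 / 4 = 5.25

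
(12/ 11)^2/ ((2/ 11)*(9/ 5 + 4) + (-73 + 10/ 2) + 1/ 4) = -960/ 53801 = -0.02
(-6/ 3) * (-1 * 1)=2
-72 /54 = -4 /3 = -1.33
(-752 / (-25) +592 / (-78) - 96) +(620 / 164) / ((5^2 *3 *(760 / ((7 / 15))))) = -6699895739 / 91143000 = -73.51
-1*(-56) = 56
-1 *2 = -2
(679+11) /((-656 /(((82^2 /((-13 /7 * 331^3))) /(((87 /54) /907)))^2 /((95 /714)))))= -88692017229253661328 /3551438218622608491931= -0.02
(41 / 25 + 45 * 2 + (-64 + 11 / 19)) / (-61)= -13404 / 28975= -0.46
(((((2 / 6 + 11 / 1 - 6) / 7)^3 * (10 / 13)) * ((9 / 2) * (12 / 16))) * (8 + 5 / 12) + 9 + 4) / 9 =303181 / 120393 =2.52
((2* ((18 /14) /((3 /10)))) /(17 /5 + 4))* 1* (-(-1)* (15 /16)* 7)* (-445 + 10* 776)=8229375 /148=55603.89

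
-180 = -180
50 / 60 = 5 / 6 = 0.83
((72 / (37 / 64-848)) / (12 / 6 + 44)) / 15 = -768 / 6237025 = -0.00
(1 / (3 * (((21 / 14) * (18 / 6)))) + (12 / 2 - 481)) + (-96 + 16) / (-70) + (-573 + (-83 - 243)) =-259456 / 189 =-1372.78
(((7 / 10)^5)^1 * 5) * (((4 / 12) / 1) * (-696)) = -487403 / 2500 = -194.96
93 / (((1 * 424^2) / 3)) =279 / 179776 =0.00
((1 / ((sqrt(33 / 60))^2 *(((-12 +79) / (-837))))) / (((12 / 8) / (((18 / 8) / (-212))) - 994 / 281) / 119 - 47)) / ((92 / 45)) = 755687961 / 3279696431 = 0.23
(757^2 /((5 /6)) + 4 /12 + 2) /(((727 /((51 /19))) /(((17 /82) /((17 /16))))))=495.41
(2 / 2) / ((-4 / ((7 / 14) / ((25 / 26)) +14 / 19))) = -597 / 1900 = -0.31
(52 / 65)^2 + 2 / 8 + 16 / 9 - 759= -680699 / 900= -756.33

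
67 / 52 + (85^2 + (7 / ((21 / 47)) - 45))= 1122725 / 156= 7196.96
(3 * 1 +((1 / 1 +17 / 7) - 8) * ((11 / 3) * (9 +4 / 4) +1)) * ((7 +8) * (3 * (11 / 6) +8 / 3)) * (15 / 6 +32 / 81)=-58322495 / 972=-60002.57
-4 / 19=-0.21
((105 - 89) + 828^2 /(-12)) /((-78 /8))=228464 /39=5858.05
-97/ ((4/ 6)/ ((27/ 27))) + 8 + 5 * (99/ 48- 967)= -79395/ 16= -4962.19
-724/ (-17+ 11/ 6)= 4344/ 91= 47.74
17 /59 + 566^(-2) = 5446111 /18901004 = 0.29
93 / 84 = 31 / 28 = 1.11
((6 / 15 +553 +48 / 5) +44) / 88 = 607 / 88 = 6.90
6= 6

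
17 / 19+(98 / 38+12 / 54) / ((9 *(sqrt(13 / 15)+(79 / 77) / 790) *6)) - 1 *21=-20.05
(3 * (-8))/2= -12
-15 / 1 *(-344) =5160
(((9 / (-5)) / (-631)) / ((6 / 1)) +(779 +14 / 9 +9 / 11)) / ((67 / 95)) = 9274216483 / 8370846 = 1107.92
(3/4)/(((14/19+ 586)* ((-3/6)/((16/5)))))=-38/4645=-0.01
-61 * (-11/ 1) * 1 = 671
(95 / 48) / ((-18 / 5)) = -475 / 864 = -0.55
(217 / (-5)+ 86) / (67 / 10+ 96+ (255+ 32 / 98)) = 20874 / 175433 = 0.12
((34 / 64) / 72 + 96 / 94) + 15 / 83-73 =-645247219 / 8987904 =-71.79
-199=-199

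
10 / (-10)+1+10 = 10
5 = 5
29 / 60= 0.48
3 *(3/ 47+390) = 54999/ 47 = 1170.19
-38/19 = -2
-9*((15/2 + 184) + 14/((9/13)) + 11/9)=-3833/2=-1916.50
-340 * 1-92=-432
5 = 5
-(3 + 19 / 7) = -40 / 7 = -5.71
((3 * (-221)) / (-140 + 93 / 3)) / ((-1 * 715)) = -51 / 5995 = -0.01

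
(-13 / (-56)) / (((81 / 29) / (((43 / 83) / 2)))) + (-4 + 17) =9804899 / 752976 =13.02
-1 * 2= -2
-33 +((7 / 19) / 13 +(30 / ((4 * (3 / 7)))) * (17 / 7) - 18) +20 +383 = 194897 / 494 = 394.53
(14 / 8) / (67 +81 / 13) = 13 / 544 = 0.02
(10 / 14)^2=25 / 49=0.51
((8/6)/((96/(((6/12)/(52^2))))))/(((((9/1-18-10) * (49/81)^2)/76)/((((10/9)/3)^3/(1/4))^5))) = -16000000000000000/1644401251885356980884323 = -0.00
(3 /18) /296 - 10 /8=-2219 /1776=-1.25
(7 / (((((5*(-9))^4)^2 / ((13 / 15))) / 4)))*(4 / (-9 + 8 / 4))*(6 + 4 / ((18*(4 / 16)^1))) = -12896 / 2270041927734375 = -0.00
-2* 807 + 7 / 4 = -6449 / 4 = -1612.25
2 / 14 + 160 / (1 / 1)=1121 / 7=160.14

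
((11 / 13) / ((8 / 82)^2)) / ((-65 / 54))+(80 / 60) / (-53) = -79408903 / 1074840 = -73.88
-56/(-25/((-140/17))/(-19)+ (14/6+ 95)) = -89376/155089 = -0.58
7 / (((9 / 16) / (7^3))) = 38416 / 9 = 4268.44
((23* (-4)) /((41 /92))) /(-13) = 8464 /533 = 15.88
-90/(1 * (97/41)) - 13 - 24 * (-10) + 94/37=687291/3589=191.50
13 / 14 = 0.93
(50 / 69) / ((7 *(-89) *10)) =-0.00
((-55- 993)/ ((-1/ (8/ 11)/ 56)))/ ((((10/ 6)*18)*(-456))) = -29344/ 9405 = -3.12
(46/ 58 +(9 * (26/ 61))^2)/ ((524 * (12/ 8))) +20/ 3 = 189038889/ 28272158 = 6.69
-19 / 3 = -6.33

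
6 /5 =1.20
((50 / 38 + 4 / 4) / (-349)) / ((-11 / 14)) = 56 / 6631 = 0.01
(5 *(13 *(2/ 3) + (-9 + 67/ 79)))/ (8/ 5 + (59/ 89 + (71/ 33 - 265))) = -2985950/ 302309221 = -0.01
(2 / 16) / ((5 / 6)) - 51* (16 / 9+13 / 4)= -256.27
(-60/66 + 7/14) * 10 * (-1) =45/11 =4.09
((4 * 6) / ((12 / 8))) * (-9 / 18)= -8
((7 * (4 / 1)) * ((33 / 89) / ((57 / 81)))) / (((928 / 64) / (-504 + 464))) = -1995840 / 49039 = -40.70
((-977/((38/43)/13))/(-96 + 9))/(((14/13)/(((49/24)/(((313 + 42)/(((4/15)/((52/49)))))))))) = 187327049/845013600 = 0.22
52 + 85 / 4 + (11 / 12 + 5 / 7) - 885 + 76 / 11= -371083 / 462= -803.21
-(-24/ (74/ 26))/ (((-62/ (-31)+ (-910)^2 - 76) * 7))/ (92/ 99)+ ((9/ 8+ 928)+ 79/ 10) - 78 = 84743690582641/ 98651017640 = 859.03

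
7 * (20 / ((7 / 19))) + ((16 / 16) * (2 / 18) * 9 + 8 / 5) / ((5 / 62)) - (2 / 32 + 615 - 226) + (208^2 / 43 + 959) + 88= 2076.32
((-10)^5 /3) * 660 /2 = -11000000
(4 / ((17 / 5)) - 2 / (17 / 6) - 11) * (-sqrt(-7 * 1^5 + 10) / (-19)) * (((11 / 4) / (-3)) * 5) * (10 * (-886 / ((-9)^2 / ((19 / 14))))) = -21806675 * sqrt(3) / 57834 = -653.08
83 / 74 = 1.12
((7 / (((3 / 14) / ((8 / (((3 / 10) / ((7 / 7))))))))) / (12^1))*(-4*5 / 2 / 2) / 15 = -1960 / 81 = -24.20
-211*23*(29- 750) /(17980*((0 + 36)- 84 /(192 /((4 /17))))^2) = 4044859028 /26783372095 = 0.15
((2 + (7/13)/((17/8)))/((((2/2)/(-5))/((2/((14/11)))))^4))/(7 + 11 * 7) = 759501875/7428694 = 102.24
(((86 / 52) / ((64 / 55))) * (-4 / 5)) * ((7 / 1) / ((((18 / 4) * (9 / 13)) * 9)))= -3311 / 11664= -0.28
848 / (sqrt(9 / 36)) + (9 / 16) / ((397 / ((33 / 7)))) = 75411241 / 44464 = 1696.01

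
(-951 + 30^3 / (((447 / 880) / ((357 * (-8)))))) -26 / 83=-1877431924891 / 12367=-151809810.37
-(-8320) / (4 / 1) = 2080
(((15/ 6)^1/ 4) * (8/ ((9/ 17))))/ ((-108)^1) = -85/ 972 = -0.09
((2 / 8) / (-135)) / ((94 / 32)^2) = -64 / 298215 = -0.00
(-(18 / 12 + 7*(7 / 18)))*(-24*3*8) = 2432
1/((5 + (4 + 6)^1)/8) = 0.53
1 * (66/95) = 66/95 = 0.69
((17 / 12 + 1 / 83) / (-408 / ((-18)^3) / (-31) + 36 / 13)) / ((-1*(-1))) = 46450989 / 89961044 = 0.52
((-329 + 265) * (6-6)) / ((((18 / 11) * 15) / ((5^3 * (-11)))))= 0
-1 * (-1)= 1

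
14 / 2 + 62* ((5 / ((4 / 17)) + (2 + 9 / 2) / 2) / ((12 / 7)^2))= 75439 / 144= 523.88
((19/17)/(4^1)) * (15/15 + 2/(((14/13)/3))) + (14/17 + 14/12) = 1366/357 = 3.83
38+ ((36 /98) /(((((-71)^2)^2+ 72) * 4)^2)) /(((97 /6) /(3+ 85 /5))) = 116632789210928887661 /3069283926603391777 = 38.00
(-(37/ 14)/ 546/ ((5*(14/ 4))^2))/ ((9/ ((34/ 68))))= -37/ 42137550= -0.00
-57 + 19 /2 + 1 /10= -237 /5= -47.40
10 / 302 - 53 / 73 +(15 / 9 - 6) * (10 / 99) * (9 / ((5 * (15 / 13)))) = -7506584 / 5456385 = -1.38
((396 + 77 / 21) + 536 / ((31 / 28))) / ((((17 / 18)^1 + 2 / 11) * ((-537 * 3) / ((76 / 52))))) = -34356674 / 48259653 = -0.71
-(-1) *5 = 5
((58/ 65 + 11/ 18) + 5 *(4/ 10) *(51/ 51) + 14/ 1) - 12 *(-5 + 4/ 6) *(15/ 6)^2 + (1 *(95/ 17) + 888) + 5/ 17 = 24591713/ 19890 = 1236.39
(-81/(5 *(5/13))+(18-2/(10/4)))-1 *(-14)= -273/25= -10.92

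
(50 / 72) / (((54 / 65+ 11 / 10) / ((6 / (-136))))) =-1625 / 102408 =-0.02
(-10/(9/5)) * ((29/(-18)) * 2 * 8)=11600/81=143.21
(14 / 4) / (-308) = -1 / 88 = -0.01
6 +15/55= 69/11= 6.27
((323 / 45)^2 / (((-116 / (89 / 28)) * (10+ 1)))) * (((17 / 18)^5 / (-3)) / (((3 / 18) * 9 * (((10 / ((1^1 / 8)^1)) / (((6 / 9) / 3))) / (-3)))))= -13183771224817 / 73822715898624000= -0.00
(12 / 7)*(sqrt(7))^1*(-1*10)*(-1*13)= 1560*sqrt(7) / 7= 589.62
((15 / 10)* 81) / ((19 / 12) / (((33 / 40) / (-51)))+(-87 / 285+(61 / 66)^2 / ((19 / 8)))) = -25139565 / 20240842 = -1.24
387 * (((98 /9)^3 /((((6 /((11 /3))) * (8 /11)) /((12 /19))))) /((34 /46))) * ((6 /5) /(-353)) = -56315752724 /46177695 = -1219.54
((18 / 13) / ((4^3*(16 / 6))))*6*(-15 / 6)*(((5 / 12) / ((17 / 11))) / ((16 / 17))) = -0.03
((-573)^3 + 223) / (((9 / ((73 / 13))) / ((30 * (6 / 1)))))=-274673149240 / 13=-21128703787.69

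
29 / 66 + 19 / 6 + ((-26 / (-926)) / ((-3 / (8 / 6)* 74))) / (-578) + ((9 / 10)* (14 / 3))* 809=8335741495579 / 2450675205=3401.41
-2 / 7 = -0.29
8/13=0.62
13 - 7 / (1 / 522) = -3641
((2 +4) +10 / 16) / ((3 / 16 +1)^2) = 1696 / 361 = 4.70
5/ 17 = 0.29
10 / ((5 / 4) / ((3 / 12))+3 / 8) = 80 / 43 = 1.86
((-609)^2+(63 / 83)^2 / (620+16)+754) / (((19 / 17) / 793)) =7316961398286943 / 27748892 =263684813.01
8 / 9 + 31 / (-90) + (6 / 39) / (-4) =296 / 585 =0.51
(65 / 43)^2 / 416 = 325 / 59168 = 0.01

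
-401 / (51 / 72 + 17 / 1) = -9624 / 425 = -22.64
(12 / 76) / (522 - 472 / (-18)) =27 / 93746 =0.00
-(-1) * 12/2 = 6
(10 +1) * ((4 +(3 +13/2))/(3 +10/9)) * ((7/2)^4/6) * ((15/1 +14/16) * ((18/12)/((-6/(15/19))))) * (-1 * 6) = 12226048065/719872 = 16983.64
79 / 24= 3.29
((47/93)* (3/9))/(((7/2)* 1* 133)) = 94/259749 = 0.00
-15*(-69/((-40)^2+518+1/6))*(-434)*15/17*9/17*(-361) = 131347647900/3672901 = 35761.28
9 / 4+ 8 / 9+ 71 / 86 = 6137 / 1548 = 3.96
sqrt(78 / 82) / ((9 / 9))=sqrt(1599) / 41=0.98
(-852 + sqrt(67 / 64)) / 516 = -71 / 43 + sqrt(67) / 4128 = -1.65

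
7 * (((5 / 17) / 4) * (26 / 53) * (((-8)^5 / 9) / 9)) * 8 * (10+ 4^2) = -1550581760 / 72981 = -21246.38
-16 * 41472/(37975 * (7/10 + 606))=-1327104/46078865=-0.03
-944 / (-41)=944 / 41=23.02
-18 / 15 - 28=-146 / 5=-29.20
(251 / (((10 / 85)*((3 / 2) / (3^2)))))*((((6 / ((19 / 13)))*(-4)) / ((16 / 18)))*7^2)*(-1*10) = 2201643990 / 19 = 115875999.47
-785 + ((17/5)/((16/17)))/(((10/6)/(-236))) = -129653/100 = -1296.53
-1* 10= -10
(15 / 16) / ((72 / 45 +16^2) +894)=75 / 92128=0.00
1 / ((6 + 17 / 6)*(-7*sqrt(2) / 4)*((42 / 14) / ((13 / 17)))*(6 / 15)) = -130*sqrt(2) / 6307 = -0.03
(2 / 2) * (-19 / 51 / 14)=-19 / 714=-0.03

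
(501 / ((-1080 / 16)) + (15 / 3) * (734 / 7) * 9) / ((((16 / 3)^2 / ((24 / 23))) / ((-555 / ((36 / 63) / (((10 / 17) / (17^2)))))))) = -617719995 / 1807984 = -341.66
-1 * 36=-36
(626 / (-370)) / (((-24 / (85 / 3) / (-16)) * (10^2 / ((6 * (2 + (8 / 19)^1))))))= -244766 / 52725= -4.64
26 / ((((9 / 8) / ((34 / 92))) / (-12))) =-7072 / 69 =-102.49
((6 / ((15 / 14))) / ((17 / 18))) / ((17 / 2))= 1008 / 1445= 0.70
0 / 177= 0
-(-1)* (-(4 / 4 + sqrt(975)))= -5* sqrt(39) - 1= -32.22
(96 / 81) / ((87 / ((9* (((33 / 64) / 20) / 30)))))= 11 / 104400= 0.00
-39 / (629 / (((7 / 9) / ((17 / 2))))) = -182 / 32079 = -0.01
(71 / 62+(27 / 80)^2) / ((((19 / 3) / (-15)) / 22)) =-24730101 / 376960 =-65.60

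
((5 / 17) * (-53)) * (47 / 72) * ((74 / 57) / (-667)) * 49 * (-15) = -112904575 / 7755876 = -14.56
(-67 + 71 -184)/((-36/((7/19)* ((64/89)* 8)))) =17920/1691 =10.60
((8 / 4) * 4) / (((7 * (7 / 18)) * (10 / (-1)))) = -72 / 245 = -0.29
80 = 80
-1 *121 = -121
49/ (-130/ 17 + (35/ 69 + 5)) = -57477/ 2510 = -22.90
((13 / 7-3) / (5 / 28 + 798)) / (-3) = 32 / 67047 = 0.00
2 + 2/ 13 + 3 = 67/ 13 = 5.15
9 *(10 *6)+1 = 541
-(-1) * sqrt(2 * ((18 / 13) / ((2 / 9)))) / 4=9 * sqrt(26) / 52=0.88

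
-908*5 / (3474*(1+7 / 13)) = -2951 / 3474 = -0.85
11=11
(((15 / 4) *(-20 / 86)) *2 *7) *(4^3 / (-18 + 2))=2100 / 43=48.84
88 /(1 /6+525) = 528 /3151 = 0.17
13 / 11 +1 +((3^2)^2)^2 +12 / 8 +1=144445 / 22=6565.68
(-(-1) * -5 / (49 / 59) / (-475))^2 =3481 / 21669025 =0.00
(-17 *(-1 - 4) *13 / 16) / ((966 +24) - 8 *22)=1105 / 13024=0.08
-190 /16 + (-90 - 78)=-1439 /8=-179.88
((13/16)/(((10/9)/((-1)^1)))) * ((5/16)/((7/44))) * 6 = -3861/448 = -8.62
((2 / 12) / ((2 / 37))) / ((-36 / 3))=-37 / 144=-0.26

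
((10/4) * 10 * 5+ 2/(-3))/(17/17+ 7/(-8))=2984/3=994.67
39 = 39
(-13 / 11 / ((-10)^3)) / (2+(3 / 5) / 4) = 13 / 23650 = 0.00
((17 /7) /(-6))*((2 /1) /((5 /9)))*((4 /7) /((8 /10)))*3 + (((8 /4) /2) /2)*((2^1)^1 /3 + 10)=325 /147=2.21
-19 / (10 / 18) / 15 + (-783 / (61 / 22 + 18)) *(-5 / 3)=691701 / 11425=60.54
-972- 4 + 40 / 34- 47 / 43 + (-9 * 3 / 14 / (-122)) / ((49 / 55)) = -59704368805 / 61178852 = -975.90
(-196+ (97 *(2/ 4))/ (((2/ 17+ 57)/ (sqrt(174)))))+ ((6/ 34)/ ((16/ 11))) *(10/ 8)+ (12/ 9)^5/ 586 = -15170739461/ 77464512+ 1649 *sqrt(174)/ 1942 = -184.64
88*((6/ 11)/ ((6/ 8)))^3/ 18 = 2048/ 1089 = 1.88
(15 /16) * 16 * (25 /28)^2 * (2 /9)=2.66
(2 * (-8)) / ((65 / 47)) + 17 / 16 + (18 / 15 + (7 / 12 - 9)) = -55297 / 3120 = -17.72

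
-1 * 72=-72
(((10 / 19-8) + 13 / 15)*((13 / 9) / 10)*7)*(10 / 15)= -171353 / 38475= -4.45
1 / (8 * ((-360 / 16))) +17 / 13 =1.30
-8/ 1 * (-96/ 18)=128/ 3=42.67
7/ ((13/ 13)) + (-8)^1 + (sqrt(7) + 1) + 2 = 4.65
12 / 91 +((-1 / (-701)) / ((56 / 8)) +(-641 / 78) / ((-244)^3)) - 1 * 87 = -482991624714581 / 5560068468864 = -86.87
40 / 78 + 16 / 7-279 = -75403 / 273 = -276.20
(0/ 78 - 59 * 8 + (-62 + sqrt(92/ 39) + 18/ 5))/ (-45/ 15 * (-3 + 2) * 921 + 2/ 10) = -663/ 3454 + 5 * sqrt(897)/ 269412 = -0.19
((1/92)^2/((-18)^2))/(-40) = -1/109693440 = -0.00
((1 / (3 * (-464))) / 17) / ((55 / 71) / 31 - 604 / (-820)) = -0.00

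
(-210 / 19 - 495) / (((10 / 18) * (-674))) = 1.35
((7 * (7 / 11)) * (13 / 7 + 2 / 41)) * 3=11487 / 451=25.47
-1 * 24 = -24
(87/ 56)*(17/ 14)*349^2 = 180143679/ 784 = 229775.10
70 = 70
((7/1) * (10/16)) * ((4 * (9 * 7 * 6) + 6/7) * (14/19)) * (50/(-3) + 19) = 432425/38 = 11379.61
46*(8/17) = 368/17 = 21.65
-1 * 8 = -8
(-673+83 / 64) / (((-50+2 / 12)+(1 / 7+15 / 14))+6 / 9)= 902769 / 64448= 14.01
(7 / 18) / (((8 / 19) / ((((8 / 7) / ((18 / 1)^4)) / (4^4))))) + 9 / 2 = 2176782355 / 483729408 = 4.50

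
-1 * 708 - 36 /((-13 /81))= -6288 /13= -483.69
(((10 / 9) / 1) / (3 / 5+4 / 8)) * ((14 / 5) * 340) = 95200 / 99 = 961.62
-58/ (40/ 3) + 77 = 1453/ 20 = 72.65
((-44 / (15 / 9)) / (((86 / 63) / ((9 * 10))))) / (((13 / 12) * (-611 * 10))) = 449064 / 1707745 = 0.26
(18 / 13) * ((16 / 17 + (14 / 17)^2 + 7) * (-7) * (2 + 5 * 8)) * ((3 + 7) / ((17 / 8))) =-1054589760 / 63869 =-16511.76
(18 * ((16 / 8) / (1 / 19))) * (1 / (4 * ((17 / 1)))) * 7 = 1197 / 17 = 70.41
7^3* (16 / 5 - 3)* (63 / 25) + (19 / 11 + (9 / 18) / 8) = 3842559 / 22000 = 174.66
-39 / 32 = -1.22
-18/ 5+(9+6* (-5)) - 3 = -138/ 5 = -27.60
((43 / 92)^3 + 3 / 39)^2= 3284355173841 / 102473995227136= 0.03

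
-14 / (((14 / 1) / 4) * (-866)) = 0.00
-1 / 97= -0.01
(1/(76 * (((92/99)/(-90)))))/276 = -1485/321632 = -0.00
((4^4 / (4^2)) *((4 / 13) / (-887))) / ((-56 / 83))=664 / 80717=0.01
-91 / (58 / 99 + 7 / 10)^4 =-87414236910000 / 2626114239841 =-33.29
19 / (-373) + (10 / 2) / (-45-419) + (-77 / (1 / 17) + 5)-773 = -359481225 / 173072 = -2077.06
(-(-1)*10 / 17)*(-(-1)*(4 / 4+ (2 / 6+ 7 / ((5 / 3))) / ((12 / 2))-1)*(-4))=-16 / 9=-1.78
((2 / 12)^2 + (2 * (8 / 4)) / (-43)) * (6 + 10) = -404 / 387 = -1.04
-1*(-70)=70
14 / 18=7 / 9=0.78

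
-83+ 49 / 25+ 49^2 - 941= 34474 / 25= 1378.96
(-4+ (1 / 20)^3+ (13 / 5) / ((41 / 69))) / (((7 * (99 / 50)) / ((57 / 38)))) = 123241 / 3030720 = 0.04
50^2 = 2500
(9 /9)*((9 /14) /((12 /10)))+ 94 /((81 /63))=18559 /252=73.65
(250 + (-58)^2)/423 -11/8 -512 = -1708349/3384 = -504.83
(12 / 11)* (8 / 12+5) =6.18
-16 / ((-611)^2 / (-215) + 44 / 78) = 134160 / 14554789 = 0.01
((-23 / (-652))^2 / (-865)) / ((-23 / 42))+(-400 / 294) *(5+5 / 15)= -588343722997 / 81081148680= -7.26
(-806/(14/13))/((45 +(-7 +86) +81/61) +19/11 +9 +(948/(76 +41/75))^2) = -8912563970453/3446681157087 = -2.59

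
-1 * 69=-69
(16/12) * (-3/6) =-0.67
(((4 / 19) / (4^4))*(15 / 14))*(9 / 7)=135 / 119168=0.00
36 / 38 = 18 / 19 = 0.95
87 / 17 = 5.12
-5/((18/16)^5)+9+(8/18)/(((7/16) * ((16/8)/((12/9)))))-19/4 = 3559055/1653372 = 2.15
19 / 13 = 1.46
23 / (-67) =-23 / 67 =-0.34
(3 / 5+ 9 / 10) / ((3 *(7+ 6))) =1 / 26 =0.04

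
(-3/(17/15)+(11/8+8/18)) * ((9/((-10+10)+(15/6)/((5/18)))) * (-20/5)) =1013/306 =3.31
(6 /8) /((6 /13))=13 /8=1.62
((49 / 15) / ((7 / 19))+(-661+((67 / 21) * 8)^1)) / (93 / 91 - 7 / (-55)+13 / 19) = -341.76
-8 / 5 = -1.60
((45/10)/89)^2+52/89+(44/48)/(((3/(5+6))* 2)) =1293115/570312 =2.27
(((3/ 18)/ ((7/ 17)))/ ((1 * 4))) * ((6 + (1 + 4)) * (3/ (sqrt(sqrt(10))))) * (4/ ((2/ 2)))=187 * 10^(3/ 4)/ 140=7.51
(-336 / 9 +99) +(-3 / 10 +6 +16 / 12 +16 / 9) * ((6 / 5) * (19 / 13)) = 1928 / 25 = 77.12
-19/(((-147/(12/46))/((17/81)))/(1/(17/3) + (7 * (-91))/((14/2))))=-58672/91287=-0.64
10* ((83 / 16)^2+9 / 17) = 597085 / 2176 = 274.40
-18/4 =-9/2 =-4.50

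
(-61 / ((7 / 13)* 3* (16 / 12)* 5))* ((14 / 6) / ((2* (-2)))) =793 / 240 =3.30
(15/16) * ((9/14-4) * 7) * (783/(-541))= 552015/17312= 31.89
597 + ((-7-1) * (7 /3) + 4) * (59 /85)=149639 /255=586.82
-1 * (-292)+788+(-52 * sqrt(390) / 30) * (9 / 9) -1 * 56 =1024 -26 * sqrt(390) / 15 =989.77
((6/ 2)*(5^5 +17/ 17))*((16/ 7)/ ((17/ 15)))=2250720/ 119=18913.61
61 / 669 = 0.09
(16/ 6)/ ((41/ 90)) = 240/ 41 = 5.85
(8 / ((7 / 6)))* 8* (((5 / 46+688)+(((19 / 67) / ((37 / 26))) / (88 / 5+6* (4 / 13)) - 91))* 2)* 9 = 2655816058656 / 4504343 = 589612.30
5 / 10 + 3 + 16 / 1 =39 / 2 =19.50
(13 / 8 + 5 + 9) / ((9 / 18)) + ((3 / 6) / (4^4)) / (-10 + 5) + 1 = 82559 / 2560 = 32.25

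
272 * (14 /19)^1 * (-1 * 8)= -30464 /19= -1603.37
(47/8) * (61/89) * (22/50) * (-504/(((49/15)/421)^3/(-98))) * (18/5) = 20586164555064636/30527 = 674359241165.68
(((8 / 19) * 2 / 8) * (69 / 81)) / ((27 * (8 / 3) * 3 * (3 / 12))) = 23 / 13851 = 0.00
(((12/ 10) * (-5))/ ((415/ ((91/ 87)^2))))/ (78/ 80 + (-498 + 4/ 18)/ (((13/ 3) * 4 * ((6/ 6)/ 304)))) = 1722448/ 950554847237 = 0.00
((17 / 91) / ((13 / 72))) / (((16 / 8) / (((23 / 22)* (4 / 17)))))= 1656 / 13013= 0.13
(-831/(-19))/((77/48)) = 27.26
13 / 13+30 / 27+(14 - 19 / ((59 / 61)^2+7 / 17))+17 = 4859935 / 255672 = 19.01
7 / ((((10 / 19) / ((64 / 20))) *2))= 532 / 25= 21.28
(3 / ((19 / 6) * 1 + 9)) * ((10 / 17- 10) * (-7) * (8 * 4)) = 645120 / 1241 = 519.84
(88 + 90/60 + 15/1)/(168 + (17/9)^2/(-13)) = 220077/353230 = 0.62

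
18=18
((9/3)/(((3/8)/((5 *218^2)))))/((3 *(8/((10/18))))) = 1188100/27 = 44003.70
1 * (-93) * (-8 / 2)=372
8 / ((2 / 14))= 56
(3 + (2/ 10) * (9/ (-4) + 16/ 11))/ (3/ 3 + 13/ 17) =425/ 264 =1.61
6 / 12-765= -1529 / 2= -764.50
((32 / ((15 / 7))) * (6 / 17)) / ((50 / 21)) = 4704 / 2125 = 2.21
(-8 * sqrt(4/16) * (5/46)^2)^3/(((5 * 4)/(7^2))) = -153125/592143556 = -0.00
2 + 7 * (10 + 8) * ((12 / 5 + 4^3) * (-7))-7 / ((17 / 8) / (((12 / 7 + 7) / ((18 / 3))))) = -14934734 / 255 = -58567.58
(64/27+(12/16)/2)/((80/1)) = 593/17280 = 0.03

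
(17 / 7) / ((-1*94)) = -17 / 658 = -0.03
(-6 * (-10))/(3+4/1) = 60/7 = 8.57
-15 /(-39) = 5 /13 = 0.38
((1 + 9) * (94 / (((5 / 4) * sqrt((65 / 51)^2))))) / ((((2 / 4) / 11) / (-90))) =-1168260.92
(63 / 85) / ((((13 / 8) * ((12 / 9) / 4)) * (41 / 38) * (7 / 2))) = 16416 / 45305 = 0.36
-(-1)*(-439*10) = -4390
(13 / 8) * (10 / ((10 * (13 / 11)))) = 11 / 8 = 1.38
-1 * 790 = -790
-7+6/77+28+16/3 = 6101/231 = 26.41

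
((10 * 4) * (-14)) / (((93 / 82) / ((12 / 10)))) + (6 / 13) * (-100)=-257384 / 403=-638.67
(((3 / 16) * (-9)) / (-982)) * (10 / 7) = 135 / 54992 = 0.00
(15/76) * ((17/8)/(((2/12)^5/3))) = 185895/19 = 9783.95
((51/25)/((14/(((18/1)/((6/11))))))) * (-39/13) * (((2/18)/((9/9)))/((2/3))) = -1683/700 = -2.40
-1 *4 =-4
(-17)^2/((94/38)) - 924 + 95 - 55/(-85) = -568507/799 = -711.52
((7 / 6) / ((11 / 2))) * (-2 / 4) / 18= -0.01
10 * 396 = 3960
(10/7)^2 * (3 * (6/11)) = 1800/539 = 3.34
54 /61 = 0.89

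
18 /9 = 2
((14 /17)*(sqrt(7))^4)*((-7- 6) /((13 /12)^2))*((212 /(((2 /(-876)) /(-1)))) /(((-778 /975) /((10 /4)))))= 859939416000 /6613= 130037716.01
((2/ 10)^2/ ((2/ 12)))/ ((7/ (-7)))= -6/ 25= -0.24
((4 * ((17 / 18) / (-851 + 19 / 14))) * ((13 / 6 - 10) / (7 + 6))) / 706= 5593 / 1473826185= 0.00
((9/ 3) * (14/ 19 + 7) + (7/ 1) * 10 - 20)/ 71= 1391/ 1349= 1.03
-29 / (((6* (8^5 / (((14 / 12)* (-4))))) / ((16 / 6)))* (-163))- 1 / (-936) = 247729 / 234344448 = 0.00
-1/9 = -0.11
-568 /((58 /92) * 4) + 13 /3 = -19219 /87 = -220.91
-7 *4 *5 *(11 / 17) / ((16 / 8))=-770 / 17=-45.29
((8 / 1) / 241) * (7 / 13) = 56 / 3133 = 0.02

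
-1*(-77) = 77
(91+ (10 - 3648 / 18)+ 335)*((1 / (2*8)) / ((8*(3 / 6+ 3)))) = 25 / 48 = 0.52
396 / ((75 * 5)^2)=44 / 15625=0.00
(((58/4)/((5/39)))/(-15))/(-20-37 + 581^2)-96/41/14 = -0.17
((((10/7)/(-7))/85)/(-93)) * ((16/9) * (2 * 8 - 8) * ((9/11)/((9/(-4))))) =-1024/7669431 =-0.00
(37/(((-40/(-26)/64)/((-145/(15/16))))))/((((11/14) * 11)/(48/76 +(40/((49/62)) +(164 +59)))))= -55256787456/7315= -7553901.22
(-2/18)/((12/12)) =-1/9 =-0.11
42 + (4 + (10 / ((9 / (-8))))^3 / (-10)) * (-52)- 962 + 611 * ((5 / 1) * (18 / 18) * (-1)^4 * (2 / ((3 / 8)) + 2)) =12847318 / 729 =17623.21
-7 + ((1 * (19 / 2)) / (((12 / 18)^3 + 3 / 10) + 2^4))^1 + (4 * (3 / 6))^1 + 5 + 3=16008 / 4481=3.57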